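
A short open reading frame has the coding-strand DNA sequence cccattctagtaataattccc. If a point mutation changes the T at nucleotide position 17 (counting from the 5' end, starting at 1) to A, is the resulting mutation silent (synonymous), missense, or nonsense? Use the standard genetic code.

Position 17 falls in codon 6: ATT → Ile.
After the substitution the codon is AAT → Asn.
Ile ≠ Asn, so this is a missense mutation.

missense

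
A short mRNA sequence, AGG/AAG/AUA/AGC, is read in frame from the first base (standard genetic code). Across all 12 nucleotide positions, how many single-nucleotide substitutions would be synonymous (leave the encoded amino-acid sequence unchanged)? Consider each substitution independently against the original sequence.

6

Codon 1 (AGG, Arg): 2 synonymous substitutions.
Codon 2 (AAG, Lys): 1 synonymous substitution.
Codon 3 (AUA, Ile): 2 synonymous substitutions.
Codon 4 (AGC, Ser): 1 synonymous substitution.
Total: 2 + 1 + 2 + 1 = 6.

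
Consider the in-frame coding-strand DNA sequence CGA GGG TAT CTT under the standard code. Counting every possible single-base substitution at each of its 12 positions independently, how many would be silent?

Codon 1 (CGA, Arg): 4 synonymous substitutions.
Codon 2 (GGG, Gly): 3 synonymous substitutions.
Codon 3 (TAT, Tyr): 1 synonymous substitution.
Codon 4 (CTT, Leu): 3 synonymous substitutions.
Total: 4 + 3 + 1 + 3 = 11.

11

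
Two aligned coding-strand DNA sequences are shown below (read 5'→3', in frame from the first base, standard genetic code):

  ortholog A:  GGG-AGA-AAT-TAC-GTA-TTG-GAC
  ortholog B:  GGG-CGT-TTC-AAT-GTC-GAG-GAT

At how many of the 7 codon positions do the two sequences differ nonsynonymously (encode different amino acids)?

Codon 1: GGG Gly / GGG Gly — identical.
Codon 2: AGA Arg / CGT Arg — synonymous.
Codon 3: AAT Asn / TTC Phe — nonsynonymous.
Codon 4: TAC Tyr / AAT Asn — nonsynonymous.
Codon 5: GTA Val / GTC Val — synonymous.
Codon 6: TTG Leu / GAG Glu — nonsynonymous.
Codon 7: GAC Asp / GAT Asp — synonymous.
Nonsynonymous differences: 3.

3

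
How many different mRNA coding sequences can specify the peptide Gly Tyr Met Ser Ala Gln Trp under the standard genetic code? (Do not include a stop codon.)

Gly: 4 codons.
Tyr: 2 codons.
Met: 1 codon.
Ser: 6 codons.
Ala: 4 codons.
Gln: 2 codons.
Trp: 1 codon.
4 × 2 × 1 × 6 × 4 × 2 × 1 = 384.

384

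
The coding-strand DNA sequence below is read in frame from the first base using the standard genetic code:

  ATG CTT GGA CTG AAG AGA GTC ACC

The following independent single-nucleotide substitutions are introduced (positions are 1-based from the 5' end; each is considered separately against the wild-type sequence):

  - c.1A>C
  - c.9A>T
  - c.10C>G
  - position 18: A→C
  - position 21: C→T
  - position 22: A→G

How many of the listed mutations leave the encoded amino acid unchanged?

2

Codon 1: ATG (Met) → CTG (Leu) — missense.
Codon 3: GGA (Gly) → GGT (Gly) — synonymous.
Codon 4: CTG (Leu) → GTG (Val) — missense.
Codon 6: AGA (Arg) → AGC (Ser) — missense.
Codon 7: GTC (Val) → GTT (Val) — synonymous.
Codon 8: ACC (Thr) → GCC (Ala) — missense.
Synonymous: 2 of 6.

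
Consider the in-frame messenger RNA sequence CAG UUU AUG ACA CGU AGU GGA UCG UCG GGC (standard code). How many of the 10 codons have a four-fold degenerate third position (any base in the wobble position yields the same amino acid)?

Codon 1 CAG (Gln): third position 2-fold.
Codon 2 UUU (Phe): third position 2-fold.
Codon 3 AUG (Met): third position 1-fold.
Codon 4 ACA (Thr): third position 4-fold.
Codon 5 CGU (Arg): third position 4-fold.
Codon 6 AGU (Ser): third position 2-fold.
Codon 7 GGA (Gly): third position 4-fold.
Codon 8 UCG (Ser): third position 4-fold.
Codon 9 UCG (Ser): third position 4-fold.
Codon 10 GGC (Gly): third position 4-fold.
Four-fold degenerate third positions: 6.

6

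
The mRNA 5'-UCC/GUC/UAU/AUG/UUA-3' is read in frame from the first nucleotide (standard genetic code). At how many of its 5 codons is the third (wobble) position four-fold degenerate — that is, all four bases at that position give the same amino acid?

2

Codon 1 UCC (Ser): third position 4-fold.
Codon 2 GUC (Val): third position 4-fold.
Codon 3 UAU (Tyr): third position 2-fold.
Codon 4 AUG (Met): third position 1-fold.
Codon 5 UUA (Leu): third position 2-fold.
Four-fold degenerate third positions: 2.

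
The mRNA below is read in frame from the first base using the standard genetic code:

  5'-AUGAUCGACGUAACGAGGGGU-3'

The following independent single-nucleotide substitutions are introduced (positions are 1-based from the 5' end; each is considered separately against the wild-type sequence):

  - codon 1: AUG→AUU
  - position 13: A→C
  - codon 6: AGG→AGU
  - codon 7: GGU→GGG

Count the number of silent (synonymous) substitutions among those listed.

Codon 1: AUG (Met) → AUU (Ile) — missense.
Codon 5: ACG (Thr) → CCG (Pro) — missense.
Codon 6: AGG (Arg) → AGU (Ser) — missense.
Codon 7: GGU (Gly) → GGG (Gly) — synonymous.
Synonymous: 1 of 4.

1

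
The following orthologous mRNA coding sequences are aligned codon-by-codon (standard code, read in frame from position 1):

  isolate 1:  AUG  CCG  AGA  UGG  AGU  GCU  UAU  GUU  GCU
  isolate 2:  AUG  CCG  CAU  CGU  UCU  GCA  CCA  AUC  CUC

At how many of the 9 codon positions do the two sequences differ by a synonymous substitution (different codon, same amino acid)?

2

Codon 1: AUG Met / AUG Met — identical.
Codon 2: CCG Pro / CCG Pro — identical.
Codon 3: AGA Arg / CAU His — nonsynonymous.
Codon 4: UGG Trp / CGU Arg — nonsynonymous.
Codon 5: AGU Ser / UCU Ser — synonymous.
Codon 6: GCU Ala / GCA Ala — synonymous.
Codon 7: UAU Tyr / CCA Pro — nonsynonymous.
Codon 8: GUU Val / AUC Ile — nonsynonymous.
Codon 9: GCU Ala / CUC Leu — nonsynonymous.
Synonymous differences: 2.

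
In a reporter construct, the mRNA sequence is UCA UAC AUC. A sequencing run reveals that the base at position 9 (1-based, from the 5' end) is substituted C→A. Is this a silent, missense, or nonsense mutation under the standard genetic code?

silent

Position 9 falls in codon 3: AUC → Ile.
After the substitution the codon is AUA → Ile.
Both encode Ile, so the change is synonymous.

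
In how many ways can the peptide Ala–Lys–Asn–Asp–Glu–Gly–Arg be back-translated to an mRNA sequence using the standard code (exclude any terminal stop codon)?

1536

Ala: 4 codons.
Lys: 2 codons.
Asn: 2 codons.
Asp: 2 codons.
Glu: 2 codons.
Gly: 4 codons.
Arg: 6 codons.
4 × 2 × 2 × 2 × 2 × 4 × 6 = 1536.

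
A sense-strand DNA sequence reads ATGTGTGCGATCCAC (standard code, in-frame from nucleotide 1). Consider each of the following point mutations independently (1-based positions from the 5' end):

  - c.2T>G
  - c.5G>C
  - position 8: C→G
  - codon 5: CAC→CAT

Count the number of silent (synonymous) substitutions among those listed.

Codon 1: ATG (Met) → AGG (Arg) — missense.
Codon 2: TGT (Cys) → TCT (Ser) — missense.
Codon 3: GCG (Ala) → GGG (Gly) — missense.
Codon 5: CAC (His) → CAT (His) — synonymous.
Synonymous: 1 of 4.

1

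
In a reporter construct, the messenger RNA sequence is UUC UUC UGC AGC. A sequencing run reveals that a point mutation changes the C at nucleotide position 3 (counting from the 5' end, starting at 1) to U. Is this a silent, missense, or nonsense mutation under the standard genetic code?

Position 3 falls in codon 1: UUC → Phe.
After the substitution the codon is UUU → Phe.
Both encode Phe, so the change is synonymous.

silent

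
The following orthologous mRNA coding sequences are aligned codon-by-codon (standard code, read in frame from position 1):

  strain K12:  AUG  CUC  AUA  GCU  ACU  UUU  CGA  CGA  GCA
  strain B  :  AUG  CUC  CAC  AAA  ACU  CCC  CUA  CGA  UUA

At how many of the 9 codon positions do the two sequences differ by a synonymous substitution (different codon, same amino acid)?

0

Codon 1: AUG Met / AUG Met — identical.
Codon 2: CUC Leu / CUC Leu — identical.
Codon 3: AUA Ile / CAC His — nonsynonymous.
Codon 4: GCU Ala / AAA Lys — nonsynonymous.
Codon 5: ACU Thr / ACU Thr — identical.
Codon 6: UUU Phe / CCC Pro — nonsynonymous.
Codon 7: CGA Arg / CUA Leu — nonsynonymous.
Codon 8: CGA Arg / CGA Arg — identical.
Codon 9: GCA Ala / UUA Leu — nonsynonymous.
Synonymous differences: 0.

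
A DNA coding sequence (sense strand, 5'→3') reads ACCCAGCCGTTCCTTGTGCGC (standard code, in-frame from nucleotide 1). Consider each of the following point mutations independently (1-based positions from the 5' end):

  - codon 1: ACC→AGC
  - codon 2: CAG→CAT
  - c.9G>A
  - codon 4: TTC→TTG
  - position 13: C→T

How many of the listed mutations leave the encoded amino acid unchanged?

1

Codon 1: ACC (Thr) → AGC (Ser) — missense.
Codon 2: CAG (Gln) → CAT (His) — missense.
Codon 3: CCG (Pro) → CCA (Pro) — synonymous.
Codon 4: TTC (Phe) → TTG (Leu) — missense.
Codon 5: CTT (Leu) → TTT (Phe) — missense.
Synonymous: 1 of 5.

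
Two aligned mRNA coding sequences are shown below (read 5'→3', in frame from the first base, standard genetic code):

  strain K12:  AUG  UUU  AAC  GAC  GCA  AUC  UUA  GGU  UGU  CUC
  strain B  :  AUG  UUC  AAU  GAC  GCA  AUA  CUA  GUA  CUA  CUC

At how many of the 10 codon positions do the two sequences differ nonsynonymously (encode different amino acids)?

Codon 1: AUG Met / AUG Met — identical.
Codon 2: UUU Phe / UUC Phe — synonymous.
Codon 3: AAC Asn / AAU Asn — synonymous.
Codon 4: GAC Asp / GAC Asp — identical.
Codon 5: GCA Ala / GCA Ala — identical.
Codon 6: AUC Ile / AUA Ile — synonymous.
Codon 7: UUA Leu / CUA Leu — synonymous.
Codon 8: GGU Gly / GUA Val — nonsynonymous.
Codon 9: UGU Cys / CUA Leu — nonsynonymous.
Codon 10: CUC Leu / CUC Leu — identical.
Nonsynonymous differences: 2.

2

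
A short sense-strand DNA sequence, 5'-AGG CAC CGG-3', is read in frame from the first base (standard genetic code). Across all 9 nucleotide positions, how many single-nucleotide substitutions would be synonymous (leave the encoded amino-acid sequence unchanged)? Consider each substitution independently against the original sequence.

7

Codon 1 (AGG, Arg): 2 synonymous substitutions.
Codon 2 (CAC, His): 1 synonymous substitution.
Codon 3 (CGG, Arg): 4 synonymous substitutions.
Total: 2 + 1 + 4 = 7.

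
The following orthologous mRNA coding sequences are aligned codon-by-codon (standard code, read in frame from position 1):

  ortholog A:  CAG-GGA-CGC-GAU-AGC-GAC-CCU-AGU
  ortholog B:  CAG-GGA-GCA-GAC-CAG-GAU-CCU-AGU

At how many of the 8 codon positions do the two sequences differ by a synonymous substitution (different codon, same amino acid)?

2

Codon 1: CAG Gln / CAG Gln — identical.
Codon 2: GGA Gly / GGA Gly — identical.
Codon 3: CGC Arg / GCA Ala — nonsynonymous.
Codon 4: GAU Asp / GAC Asp — synonymous.
Codon 5: AGC Ser / CAG Gln — nonsynonymous.
Codon 6: GAC Asp / GAU Asp — synonymous.
Codon 7: CCU Pro / CCU Pro — identical.
Codon 8: AGU Ser / AGU Ser — identical.
Synonymous differences: 2.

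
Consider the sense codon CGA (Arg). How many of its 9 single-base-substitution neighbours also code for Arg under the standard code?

4

Position 1: AGA → 1 synonymous.
Position 2: none → 0 synonymous.
Position 3: CGU, CGC, CGG → 3 synonymous.
Total: 1 + 0 + 3 = 4.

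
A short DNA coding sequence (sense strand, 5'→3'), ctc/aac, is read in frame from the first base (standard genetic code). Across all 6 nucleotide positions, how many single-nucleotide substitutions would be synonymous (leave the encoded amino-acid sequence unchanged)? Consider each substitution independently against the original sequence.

Codon 1 (CTC, Leu): 3 synonymous substitutions.
Codon 2 (AAC, Asn): 1 synonymous substitution.
Total: 3 + 1 = 4.

4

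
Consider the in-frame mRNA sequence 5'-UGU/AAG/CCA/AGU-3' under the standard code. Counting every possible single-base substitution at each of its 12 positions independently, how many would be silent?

6

Codon 1 (UGU, Cys): 1 synonymous substitution.
Codon 2 (AAG, Lys): 1 synonymous substitution.
Codon 3 (CCA, Pro): 3 synonymous substitutions.
Codon 4 (AGU, Ser): 1 synonymous substitution.
Total: 1 + 1 + 3 + 1 = 6.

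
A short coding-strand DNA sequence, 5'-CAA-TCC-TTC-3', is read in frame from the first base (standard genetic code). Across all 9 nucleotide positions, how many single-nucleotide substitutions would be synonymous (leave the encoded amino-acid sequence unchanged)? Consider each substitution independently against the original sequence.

Codon 1 (CAA, Gln): 1 synonymous substitution.
Codon 2 (TCC, Ser): 3 synonymous substitutions.
Codon 3 (TTC, Phe): 1 synonymous substitution.
Total: 1 + 3 + 1 = 5.

5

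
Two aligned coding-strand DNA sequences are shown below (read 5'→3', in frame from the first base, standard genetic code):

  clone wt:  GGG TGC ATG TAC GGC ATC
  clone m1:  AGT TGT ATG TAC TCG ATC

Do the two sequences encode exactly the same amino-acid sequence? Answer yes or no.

Codon 1: GGG Gly / AGT Ser — nonsynonymous.
Codon 2: TGC Cys / TGT Cys — synonymous.
Codon 3: ATG Met / ATG Met — identical.
Codon 4: TAC Tyr / TAC Tyr — identical.
Codon 5: GGC Gly / TCG Ser — nonsynonymous.
Codon 6: ATC Ile / ATC Ile — identical.
Nonsynonymous differences: 2 → different protein.

no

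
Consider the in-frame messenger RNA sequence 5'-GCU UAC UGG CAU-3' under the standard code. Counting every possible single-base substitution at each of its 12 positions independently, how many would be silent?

Codon 1 (GCU, Ala): 3 synonymous substitutions.
Codon 2 (UAC, Tyr): 1 synonymous substitution.
Codon 3 (UGG, Trp): 0 synonymous substitutions.
Codon 4 (CAU, His): 1 synonymous substitution.
Total: 3 + 1 + 0 + 1 = 5.

5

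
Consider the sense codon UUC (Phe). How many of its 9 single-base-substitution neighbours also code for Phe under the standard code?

1

Position 1: none → 0 synonymous.
Position 2: none → 0 synonymous.
Position 3: UUU → 1 synonymous.
Total: 0 + 0 + 1 = 1.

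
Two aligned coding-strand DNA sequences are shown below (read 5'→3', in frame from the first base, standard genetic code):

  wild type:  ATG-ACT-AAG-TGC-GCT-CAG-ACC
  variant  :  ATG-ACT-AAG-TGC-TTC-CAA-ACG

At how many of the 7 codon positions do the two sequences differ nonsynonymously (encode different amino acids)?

Codon 1: ATG Met / ATG Met — identical.
Codon 2: ACT Thr / ACT Thr — identical.
Codon 3: AAG Lys / AAG Lys — identical.
Codon 4: TGC Cys / TGC Cys — identical.
Codon 5: GCT Ala / TTC Phe — nonsynonymous.
Codon 6: CAG Gln / CAA Gln — synonymous.
Codon 7: ACC Thr / ACG Thr — synonymous.
Nonsynonymous differences: 1.

1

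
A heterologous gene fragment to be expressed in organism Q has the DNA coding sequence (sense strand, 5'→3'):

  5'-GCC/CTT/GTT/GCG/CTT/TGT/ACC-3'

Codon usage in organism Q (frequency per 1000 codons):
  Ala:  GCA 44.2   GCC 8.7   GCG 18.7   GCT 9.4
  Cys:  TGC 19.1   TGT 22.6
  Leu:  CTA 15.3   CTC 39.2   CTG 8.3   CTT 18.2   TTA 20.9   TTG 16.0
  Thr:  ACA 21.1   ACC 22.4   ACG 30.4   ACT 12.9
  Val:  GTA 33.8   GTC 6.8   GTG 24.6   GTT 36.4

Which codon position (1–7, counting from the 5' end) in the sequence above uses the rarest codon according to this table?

1

Codon 1 GCC (Ala): 8.7 per 1000.
Codon 2 CTT (Leu): 18.2 per 1000.
Codon 3 GTT (Val): 36.4 per 1000.
Codon 4 GCG (Ala): 18.7 per 1000.
Codon 5 CTT (Leu): 18.2 per 1000.
Codon 6 TGT (Cys): 22.6 per 1000.
Codon 7 ACC (Thr): 22.4 per 1000.
Lowest frequency is 8.7 at codon 1.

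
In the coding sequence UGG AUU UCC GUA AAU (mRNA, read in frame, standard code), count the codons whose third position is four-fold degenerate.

2

Codon 1 UGG (Trp): third position 1-fold.
Codon 2 AUU (Ile): third position 3-fold.
Codon 3 UCC (Ser): third position 4-fold.
Codon 4 GUA (Val): third position 4-fold.
Codon 5 AAU (Asn): third position 2-fold.
Four-fold degenerate third positions: 2.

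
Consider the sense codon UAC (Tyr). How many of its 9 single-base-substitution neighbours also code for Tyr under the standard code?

Position 1: none → 0 synonymous.
Position 2: none → 0 synonymous.
Position 3: UAU → 1 synonymous.
Total: 0 + 0 + 1 = 1.

1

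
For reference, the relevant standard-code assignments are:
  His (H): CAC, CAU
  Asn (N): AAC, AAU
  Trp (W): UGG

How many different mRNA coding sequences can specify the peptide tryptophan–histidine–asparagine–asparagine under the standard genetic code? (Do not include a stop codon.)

Trp: 1 codon.
His: 2 codons.
Asn: 2 codons.
Asn: 2 codons.
1 × 2 × 2 × 2 = 8.

8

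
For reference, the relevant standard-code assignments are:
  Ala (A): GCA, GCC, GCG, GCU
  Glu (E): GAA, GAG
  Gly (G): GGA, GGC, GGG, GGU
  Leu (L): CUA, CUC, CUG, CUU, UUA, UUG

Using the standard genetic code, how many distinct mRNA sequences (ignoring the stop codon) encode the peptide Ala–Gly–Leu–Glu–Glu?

384

Ala: 4 codons.
Gly: 4 codons.
Leu: 6 codons.
Glu: 2 codons.
Glu: 2 codons.
4 × 4 × 6 × 2 × 2 = 384.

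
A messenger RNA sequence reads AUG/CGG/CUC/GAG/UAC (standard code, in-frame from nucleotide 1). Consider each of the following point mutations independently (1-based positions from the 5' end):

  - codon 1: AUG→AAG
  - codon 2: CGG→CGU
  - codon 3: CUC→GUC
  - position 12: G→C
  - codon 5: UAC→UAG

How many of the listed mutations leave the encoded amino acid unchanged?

Codon 1: AUG (Met) → AAG (Lys) — missense.
Codon 2: CGG (Arg) → CGU (Arg) — synonymous.
Codon 3: CUC (Leu) → GUC (Val) — missense.
Codon 4: GAG (Glu) → GAC (Asp) — missense.
Codon 5: UAC (Tyr) → UAG (Stop) — nonsense.
Synonymous: 1 of 5.

1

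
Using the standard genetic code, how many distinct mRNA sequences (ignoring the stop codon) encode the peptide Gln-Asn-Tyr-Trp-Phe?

16

Gln: 2 codons.
Asn: 2 codons.
Tyr: 2 codons.
Trp: 1 codon.
Phe: 2 codons.
2 × 2 × 2 × 1 × 2 = 16.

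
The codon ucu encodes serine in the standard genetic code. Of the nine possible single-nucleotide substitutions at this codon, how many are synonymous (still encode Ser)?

Position 1: none → 0 synonymous.
Position 2: none → 0 synonymous.
Position 3: UCC, UCA, UCG → 3 synonymous.
Total: 0 + 0 + 3 = 3.

3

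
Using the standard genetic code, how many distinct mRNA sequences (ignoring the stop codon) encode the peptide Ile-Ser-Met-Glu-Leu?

Ile: 3 codons.
Ser: 6 codons.
Met: 1 codon.
Glu: 2 codons.
Leu: 6 codons.
3 × 6 × 1 × 2 × 6 = 216.

216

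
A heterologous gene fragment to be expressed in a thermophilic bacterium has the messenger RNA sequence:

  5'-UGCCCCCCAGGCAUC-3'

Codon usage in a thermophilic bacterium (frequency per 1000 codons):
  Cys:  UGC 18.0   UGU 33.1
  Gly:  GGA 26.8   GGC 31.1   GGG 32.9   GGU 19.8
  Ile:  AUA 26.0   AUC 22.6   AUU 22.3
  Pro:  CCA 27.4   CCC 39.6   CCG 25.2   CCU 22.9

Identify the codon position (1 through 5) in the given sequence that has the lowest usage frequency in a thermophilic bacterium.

Codon 1 UGC (Cys): 18.0 per 1000.
Codon 2 CCC (Pro): 39.6 per 1000.
Codon 3 CCA (Pro): 27.4 per 1000.
Codon 4 GGC (Gly): 31.1 per 1000.
Codon 5 AUC (Ile): 22.6 per 1000.
Lowest frequency is 18.0 at codon 1.

1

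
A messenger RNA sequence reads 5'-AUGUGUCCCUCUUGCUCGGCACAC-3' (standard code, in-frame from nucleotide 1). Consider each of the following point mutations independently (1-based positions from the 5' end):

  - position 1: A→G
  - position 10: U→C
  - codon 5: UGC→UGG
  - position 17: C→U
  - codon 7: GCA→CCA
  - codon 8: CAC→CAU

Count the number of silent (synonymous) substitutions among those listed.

Codon 1: AUG (Met) → GUG (Val) — missense.
Codon 4: UCU (Ser) → CCU (Pro) — missense.
Codon 5: UGC (Cys) → UGG (Trp) — missense.
Codon 6: UCG (Ser) → UUG (Leu) — missense.
Codon 7: GCA (Ala) → CCA (Pro) — missense.
Codon 8: CAC (His) → CAU (His) — synonymous.
Synonymous: 1 of 6.

1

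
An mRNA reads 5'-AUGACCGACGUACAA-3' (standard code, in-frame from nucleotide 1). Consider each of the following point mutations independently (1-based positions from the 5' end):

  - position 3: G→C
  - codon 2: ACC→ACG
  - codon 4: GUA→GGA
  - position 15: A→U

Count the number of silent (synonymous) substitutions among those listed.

Codon 1: AUG (Met) → AUC (Ile) — missense.
Codon 2: ACC (Thr) → ACG (Thr) — synonymous.
Codon 4: GUA (Val) → GGA (Gly) — missense.
Codon 5: CAA (Gln) → CAU (His) — missense.
Synonymous: 1 of 4.

1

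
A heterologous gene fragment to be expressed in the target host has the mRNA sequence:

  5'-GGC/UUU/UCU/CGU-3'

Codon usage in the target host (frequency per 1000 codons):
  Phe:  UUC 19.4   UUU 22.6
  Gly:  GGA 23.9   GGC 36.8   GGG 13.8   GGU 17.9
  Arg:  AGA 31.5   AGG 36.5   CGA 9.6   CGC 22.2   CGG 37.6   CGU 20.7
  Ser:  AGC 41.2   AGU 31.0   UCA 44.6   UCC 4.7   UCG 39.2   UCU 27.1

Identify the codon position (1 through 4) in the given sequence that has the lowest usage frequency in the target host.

Codon 1 GGC (Gly): 36.8 per 1000.
Codon 2 UUU (Phe): 22.6 per 1000.
Codon 3 UCU (Ser): 27.1 per 1000.
Codon 4 CGU (Arg): 20.7 per 1000.
Lowest frequency is 20.7 at codon 4.

4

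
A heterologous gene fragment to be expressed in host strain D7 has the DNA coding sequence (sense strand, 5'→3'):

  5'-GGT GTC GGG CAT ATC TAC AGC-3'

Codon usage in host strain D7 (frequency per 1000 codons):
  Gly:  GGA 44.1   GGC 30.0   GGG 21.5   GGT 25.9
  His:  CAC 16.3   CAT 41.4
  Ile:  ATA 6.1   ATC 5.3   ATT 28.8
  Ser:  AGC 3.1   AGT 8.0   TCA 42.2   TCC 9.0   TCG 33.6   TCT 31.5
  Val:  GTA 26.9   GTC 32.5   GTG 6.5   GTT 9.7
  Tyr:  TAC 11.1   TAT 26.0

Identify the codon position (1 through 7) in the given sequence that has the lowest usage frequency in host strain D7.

7

Codon 1 GGT (Gly): 25.9 per 1000.
Codon 2 GTC (Val): 32.5 per 1000.
Codon 3 GGG (Gly): 21.5 per 1000.
Codon 4 CAT (His): 41.4 per 1000.
Codon 5 ATC (Ile): 5.3 per 1000.
Codon 6 TAC (Tyr): 11.1 per 1000.
Codon 7 AGC (Ser): 3.1 per 1000.
Lowest frequency is 3.1 at codon 7.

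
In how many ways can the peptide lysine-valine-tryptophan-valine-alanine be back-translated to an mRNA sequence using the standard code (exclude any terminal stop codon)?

Lys: 2 codons.
Val: 4 codons.
Trp: 1 codon.
Val: 4 codons.
Ala: 4 codons.
2 × 4 × 1 × 4 × 4 = 128.

128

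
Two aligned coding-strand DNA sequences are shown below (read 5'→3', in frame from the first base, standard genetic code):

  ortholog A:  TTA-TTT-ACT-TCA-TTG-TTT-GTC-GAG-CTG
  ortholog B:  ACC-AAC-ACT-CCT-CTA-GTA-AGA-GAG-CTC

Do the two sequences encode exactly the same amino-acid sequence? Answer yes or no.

Codon 1: TTA Leu / ACC Thr — nonsynonymous.
Codon 2: TTT Phe / AAC Asn — nonsynonymous.
Codon 3: ACT Thr / ACT Thr — identical.
Codon 4: TCA Ser / CCT Pro — nonsynonymous.
Codon 5: TTG Leu / CTA Leu — synonymous.
Codon 6: TTT Phe / GTA Val — nonsynonymous.
Codon 7: GTC Val / AGA Arg — nonsynonymous.
Codon 8: GAG Glu / GAG Glu — identical.
Codon 9: CTG Leu / CTC Leu — synonymous.
Nonsynonymous differences: 5 → different protein.

no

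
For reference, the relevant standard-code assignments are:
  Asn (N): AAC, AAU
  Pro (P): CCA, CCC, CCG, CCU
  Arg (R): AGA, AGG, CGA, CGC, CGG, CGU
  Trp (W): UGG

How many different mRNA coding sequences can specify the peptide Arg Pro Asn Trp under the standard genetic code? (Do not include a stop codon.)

48

Arg: 6 codons.
Pro: 4 codons.
Asn: 2 codons.
Trp: 1 codon.
6 × 4 × 2 × 1 = 48.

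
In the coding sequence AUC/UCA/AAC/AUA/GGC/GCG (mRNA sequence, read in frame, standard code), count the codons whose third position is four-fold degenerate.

Codon 1 AUC (Ile): third position 3-fold.
Codon 2 UCA (Ser): third position 4-fold.
Codon 3 AAC (Asn): third position 2-fold.
Codon 4 AUA (Ile): third position 3-fold.
Codon 5 GGC (Gly): third position 4-fold.
Codon 6 GCG (Ala): third position 4-fold.
Four-fold degenerate third positions: 3.

3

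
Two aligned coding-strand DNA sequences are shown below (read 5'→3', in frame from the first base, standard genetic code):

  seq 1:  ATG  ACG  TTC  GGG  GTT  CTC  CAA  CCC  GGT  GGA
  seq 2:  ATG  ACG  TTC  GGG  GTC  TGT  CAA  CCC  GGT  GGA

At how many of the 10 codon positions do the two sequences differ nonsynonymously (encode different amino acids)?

Codon 1: ATG Met / ATG Met — identical.
Codon 2: ACG Thr / ACG Thr — identical.
Codon 3: TTC Phe / TTC Phe — identical.
Codon 4: GGG Gly / GGG Gly — identical.
Codon 5: GTT Val / GTC Val — synonymous.
Codon 6: CTC Leu / TGT Cys — nonsynonymous.
Codon 7: CAA Gln / CAA Gln — identical.
Codon 8: CCC Pro / CCC Pro — identical.
Codon 9: GGT Gly / GGT Gly — identical.
Codon 10: GGA Gly / GGA Gly — identical.
Nonsynonymous differences: 1.

1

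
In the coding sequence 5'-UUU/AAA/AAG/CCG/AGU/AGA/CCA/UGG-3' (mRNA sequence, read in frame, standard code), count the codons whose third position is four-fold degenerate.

2

Codon 1 UUU (Phe): third position 2-fold.
Codon 2 AAA (Lys): third position 2-fold.
Codon 3 AAG (Lys): third position 2-fold.
Codon 4 CCG (Pro): third position 4-fold.
Codon 5 AGU (Ser): third position 2-fold.
Codon 6 AGA (Arg): third position 2-fold.
Codon 7 CCA (Pro): third position 4-fold.
Codon 8 UGG (Trp): third position 1-fold.
Four-fold degenerate third positions: 2.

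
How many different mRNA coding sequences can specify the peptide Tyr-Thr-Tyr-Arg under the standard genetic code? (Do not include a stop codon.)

Tyr: 2 codons.
Thr: 4 codons.
Tyr: 2 codons.
Arg: 6 codons.
2 × 4 × 2 × 6 = 96.

96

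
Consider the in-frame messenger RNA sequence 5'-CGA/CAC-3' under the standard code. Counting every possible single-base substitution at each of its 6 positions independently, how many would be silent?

5

Codon 1 (CGA, Arg): 4 synonymous substitutions.
Codon 2 (CAC, His): 1 synonymous substitution.
Total: 4 + 1 = 5.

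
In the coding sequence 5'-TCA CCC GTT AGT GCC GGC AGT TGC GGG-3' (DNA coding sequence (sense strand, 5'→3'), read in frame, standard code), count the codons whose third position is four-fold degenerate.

6

Codon 1 TCA (Ser): third position 4-fold.
Codon 2 CCC (Pro): third position 4-fold.
Codon 3 GTT (Val): third position 4-fold.
Codon 4 AGT (Ser): third position 2-fold.
Codon 5 GCC (Ala): third position 4-fold.
Codon 6 GGC (Gly): third position 4-fold.
Codon 7 AGT (Ser): third position 2-fold.
Codon 8 TGC (Cys): third position 2-fold.
Codon 9 GGG (Gly): third position 4-fold.
Four-fold degenerate third positions: 6.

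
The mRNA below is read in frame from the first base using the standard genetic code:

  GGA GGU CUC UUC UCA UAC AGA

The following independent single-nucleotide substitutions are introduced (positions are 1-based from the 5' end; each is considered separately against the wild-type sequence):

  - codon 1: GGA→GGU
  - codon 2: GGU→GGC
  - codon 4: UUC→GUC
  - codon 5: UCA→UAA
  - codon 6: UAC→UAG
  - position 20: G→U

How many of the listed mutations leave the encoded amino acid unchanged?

Codon 1: GGA (Gly) → GGU (Gly) — synonymous.
Codon 2: GGU (Gly) → GGC (Gly) — synonymous.
Codon 4: UUC (Phe) → GUC (Val) — missense.
Codon 5: UCA (Ser) → UAA (Stop) — nonsense.
Codon 6: UAC (Tyr) → UAG (Stop) — nonsense.
Codon 7: AGA (Arg) → AUA (Ile) — missense.
Synonymous: 2 of 6.

2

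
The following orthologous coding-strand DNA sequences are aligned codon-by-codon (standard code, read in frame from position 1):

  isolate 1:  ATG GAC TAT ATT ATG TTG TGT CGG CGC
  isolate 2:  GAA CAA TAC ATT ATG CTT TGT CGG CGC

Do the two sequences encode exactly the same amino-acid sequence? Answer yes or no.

Codon 1: ATG Met / GAA Glu — nonsynonymous.
Codon 2: GAC Asp / CAA Gln — nonsynonymous.
Codon 3: TAT Tyr / TAC Tyr — synonymous.
Codon 4: ATT Ile / ATT Ile — identical.
Codon 5: ATG Met / ATG Met — identical.
Codon 6: TTG Leu / CTT Leu — synonymous.
Codon 7: TGT Cys / TGT Cys — identical.
Codon 8: CGG Arg / CGG Arg — identical.
Codon 9: CGC Arg / CGC Arg — identical.
Nonsynonymous differences: 2 → different protein.

no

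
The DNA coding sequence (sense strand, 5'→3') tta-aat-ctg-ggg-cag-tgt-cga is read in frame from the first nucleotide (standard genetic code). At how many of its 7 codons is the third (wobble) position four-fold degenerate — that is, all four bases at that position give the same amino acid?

Codon 1 TTA (Leu): third position 2-fold.
Codon 2 AAT (Asn): third position 2-fold.
Codon 3 CTG (Leu): third position 4-fold.
Codon 4 GGG (Gly): third position 4-fold.
Codon 5 CAG (Gln): third position 2-fold.
Codon 6 TGT (Cys): third position 2-fold.
Codon 7 CGA (Arg): third position 4-fold.
Four-fold degenerate third positions: 3.

3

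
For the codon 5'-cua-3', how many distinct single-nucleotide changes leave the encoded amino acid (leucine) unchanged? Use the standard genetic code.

4

Position 1: UUA → 1 synonymous.
Position 2: none → 0 synonymous.
Position 3: CUU, CUC, CUG → 3 synonymous.
Total: 1 + 0 + 3 = 4.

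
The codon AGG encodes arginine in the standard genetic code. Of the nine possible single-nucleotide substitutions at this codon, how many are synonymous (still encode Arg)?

Position 1: CGG → 1 synonymous.
Position 2: none → 0 synonymous.
Position 3: AGA → 1 synonymous.
Total: 1 + 0 + 1 = 2.

2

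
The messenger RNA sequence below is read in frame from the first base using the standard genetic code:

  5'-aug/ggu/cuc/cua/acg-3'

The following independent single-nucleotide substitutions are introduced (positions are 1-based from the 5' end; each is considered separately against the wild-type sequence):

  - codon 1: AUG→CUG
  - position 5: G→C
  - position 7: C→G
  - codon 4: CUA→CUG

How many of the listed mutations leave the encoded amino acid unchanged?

1

Codon 1: AUG (Met) → CUG (Leu) — missense.
Codon 2: GGU (Gly) → GCU (Ala) — missense.
Codon 3: CUC (Leu) → GUC (Val) — missense.
Codon 4: CUA (Leu) → CUG (Leu) — synonymous.
Synonymous: 1 of 4.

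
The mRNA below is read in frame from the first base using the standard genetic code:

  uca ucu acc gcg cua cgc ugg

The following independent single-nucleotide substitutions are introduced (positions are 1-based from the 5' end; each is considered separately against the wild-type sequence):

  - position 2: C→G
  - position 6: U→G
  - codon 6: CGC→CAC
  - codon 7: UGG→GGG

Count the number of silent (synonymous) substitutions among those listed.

Codon 1: UCA (Ser) → UGA (Stop) — nonsense.
Codon 2: UCU (Ser) → UCG (Ser) — synonymous.
Codon 6: CGC (Arg) → CAC (His) — missense.
Codon 7: UGG (Trp) → GGG (Gly) — missense.
Synonymous: 1 of 4.

1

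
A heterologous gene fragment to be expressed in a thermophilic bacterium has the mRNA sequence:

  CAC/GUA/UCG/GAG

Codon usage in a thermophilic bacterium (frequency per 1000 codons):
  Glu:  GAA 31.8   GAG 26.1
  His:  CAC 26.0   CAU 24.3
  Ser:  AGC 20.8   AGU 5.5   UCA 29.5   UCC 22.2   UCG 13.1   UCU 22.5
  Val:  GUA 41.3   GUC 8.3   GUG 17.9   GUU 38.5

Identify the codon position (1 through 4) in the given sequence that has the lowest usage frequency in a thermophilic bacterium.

Codon 1 CAC (His): 26.0 per 1000.
Codon 2 GUA (Val): 41.3 per 1000.
Codon 3 UCG (Ser): 13.1 per 1000.
Codon 4 GAG (Glu): 26.1 per 1000.
Lowest frequency is 13.1 at codon 3.

3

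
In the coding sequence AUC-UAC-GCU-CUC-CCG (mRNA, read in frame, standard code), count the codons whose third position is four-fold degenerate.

Codon 1 AUC (Ile): third position 3-fold.
Codon 2 UAC (Tyr): third position 2-fold.
Codon 3 GCU (Ala): third position 4-fold.
Codon 4 CUC (Leu): third position 4-fold.
Codon 5 CCG (Pro): third position 4-fold.
Four-fold degenerate third positions: 3.

3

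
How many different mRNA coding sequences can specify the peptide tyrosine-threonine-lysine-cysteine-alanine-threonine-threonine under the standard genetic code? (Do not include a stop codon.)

Tyr: 2 codons.
Thr: 4 codons.
Lys: 2 codons.
Cys: 2 codons.
Ala: 4 codons.
Thr: 4 codons.
Thr: 4 codons.
2 × 4 × 2 × 2 × 4 × 4 × 4 = 2048.

2048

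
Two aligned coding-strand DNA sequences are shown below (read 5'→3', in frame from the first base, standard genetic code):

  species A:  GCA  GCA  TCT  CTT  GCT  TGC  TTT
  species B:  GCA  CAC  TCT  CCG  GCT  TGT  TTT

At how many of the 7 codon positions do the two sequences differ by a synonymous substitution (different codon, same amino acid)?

Codon 1: GCA Ala / GCA Ala — identical.
Codon 2: GCA Ala / CAC His — nonsynonymous.
Codon 3: TCT Ser / TCT Ser — identical.
Codon 4: CTT Leu / CCG Pro — nonsynonymous.
Codon 5: GCT Ala / GCT Ala — identical.
Codon 6: TGC Cys / TGT Cys — synonymous.
Codon 7: TTT Phe / TTT Phe — identical.
Synonymous differences: 1.

1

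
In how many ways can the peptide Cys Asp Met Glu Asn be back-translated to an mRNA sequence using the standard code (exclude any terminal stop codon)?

16

Cys: 2 codons.
Asp: 2 codons.
Met: 1 codon.
Glu: 2 codons.
Asn: 2 codons.
2 × 2 × 1 × 2 × 2 = 16.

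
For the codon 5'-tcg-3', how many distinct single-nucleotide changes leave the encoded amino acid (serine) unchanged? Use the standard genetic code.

Position 1: none → 0 synonymous.
Position 2: none → 0 synonymous.
Position 3: TCT, TCC, TCA → 3 synonymous.
Total: 0 + 0 + 3 = 3.

3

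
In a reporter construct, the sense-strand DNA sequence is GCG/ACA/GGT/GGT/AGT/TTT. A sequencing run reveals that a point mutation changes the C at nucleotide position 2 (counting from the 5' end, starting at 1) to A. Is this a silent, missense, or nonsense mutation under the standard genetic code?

missense

Position 2 falls in codon 1: GCG → Ala.
After the substitution the codon is GAG → Glu.
Ala ≠ Glu, so this is a missense mutation.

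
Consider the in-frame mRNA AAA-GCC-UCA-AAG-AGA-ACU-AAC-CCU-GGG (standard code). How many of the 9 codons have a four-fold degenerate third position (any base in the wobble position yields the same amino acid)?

Codon 1 AAA (Lys): third position 2-fold.
Codon 2 GCC (Ala): third position 4-fold.
Codon 3 UCA (Ser): third position 4-fold.
Codon 4 AAG (Lys): third position 2-fold.
Codon 5 AGA (Arg): third position 2-fold.
Codon 6 ACU (Thr): third position 4-fold.
Codon 7 AAC (Asn): third position 2-fold.
Codon 8 CCU (Pro): third position 4-fold.
Codon 9 GGG (Gly): third position 4-fold.
Four-fold degenerate third positions: 5.

5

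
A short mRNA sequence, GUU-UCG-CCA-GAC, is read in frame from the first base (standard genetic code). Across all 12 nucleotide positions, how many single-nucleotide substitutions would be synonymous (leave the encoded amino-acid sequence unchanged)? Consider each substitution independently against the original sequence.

Codon 1 (GUU, Val): 3 synonymous substitutions.
Codon 2 (UCG, Ser): 3 synonymous substitutions.
Codon 3 (CCA, Pro): 3 synonymous substitutions.
Codon 4 (GAC, Asp): 1 synonymous substitution.
Total: 3 + 3 + 3 + 1 = 10.

10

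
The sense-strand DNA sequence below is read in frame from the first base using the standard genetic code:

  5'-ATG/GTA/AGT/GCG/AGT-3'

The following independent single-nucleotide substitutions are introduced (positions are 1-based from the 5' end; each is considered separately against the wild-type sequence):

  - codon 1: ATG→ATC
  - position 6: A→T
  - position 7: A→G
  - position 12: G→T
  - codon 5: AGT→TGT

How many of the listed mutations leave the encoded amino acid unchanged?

Codon 1: ATG (Met) → ATC (Ile) — missense.
Codon 2: GTA (Val) → GTT (Val) — synonymous.
Codon 3: AGT (Ser) → GGT (Gly) — missense.
Codon 4: GCG (Ala) → GCT (Ala) — synonymous.
Codon 5: AGT (Ser) → TGT (Cys) — missense.
Synonymous: 2 of 5.

2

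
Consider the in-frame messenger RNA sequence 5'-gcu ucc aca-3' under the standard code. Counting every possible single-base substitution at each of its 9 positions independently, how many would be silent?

9

Codon 1 (GCU, Ala): 3 synonymous substitutions.
Codon 2 (UCC, Ser): 3 synonymous substitutions.
Codon 3 (ACA, Thr): 3 synonymous substitutions.
Total: 3 + 3 + 3 = 9.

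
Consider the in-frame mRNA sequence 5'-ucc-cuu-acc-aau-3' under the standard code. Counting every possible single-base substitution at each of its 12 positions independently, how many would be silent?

Codon 1 (UCC, Ser): 3 synonymous substitutions.
Codon 2 (CUU, Leu): 3 synonymous substitutions.
Codon 3 (ACC, Thr): 3 synonymous substitutions.
Codon 4 (AAU, Asn): 1 synonymous substitution.
Total: 3 + 3 + 3 + 1 = 10.

10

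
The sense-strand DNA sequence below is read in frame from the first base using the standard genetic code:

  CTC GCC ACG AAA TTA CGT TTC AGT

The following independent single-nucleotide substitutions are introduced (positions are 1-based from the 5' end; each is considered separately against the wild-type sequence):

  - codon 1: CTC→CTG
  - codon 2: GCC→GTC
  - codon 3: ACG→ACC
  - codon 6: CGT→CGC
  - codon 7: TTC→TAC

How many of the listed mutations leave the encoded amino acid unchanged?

3

Codon 1: CTC (Leu) → CTG (Leu) — synonymous.
Codon 2: GCC (Ala) → GTC (Val) — missense.
Codon 3: ACG (Thr) → ACC (Thr) — synonymous.
Codon 6: CGT (Arg) → CGC (Arg) — synonymous.
Codon 7: TTC (Phe) → TAC (Tyr) — missense.
Synonymous: 3 of 5.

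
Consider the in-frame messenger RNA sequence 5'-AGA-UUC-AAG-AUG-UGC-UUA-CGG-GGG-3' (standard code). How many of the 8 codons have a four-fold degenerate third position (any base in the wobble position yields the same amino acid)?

Codon 1 AGA (Arg): third position 2-fold.
Codon 2 UUC (Phe): third position 2-fold.
Codon 3 AAG (Lys): third position 2-fold.
Codon 4 AUG (Met): third position 1-fold.
Codon 5 UGC (Cys): third position 2-fold.
Codon 6 UUA (Leu): third position 2-fold.
Codon 7 CGG (Arg): third position 4-fold.
Codon 8 GGG (Gly): third position 4-fold.
Four-fold degenerate third positions: 2.

2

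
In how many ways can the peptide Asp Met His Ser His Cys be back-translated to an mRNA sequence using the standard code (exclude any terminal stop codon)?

96

Asp: 2 codons.
Met: 1 codon.
His: 2 codons.
Ser: 6 codons.
His: 2 codons.
Cys: 2 codons.
2 × 1 × 2 × 6 × 2 × 2 = 96.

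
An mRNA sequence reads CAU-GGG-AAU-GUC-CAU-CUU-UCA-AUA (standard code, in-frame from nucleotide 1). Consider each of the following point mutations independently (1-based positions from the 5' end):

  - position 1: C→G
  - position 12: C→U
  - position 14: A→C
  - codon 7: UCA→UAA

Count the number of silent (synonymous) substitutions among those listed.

1

Codon 1: CAU (His) → GAU (Asp) — missense.
Codon 4: GUC (Val) → GUU (Val) — synonymous.
Codon 5: CAU (His) → CCU (Pro) — missense.
Codon 7: UCA (Ser) → UAA (Stop) — nonsense.
Synonymous: 1 of 4.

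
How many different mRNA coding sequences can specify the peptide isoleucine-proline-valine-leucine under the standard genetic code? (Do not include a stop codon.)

Ile: 3 codons.
Pro: 4 codons.
Val: 4 codons.
Leu: 6 codons.
3 × 4 × 4 × 6 = 288.

288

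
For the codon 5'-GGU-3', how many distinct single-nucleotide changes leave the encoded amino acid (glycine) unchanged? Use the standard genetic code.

Position 1: none → 0 synonymous.
Position 2: none → 0 synonymous.
Position 3: GGC, GGA, GGG → 3 synonymous.
Total: 0 + 0 + 3 = 3.

3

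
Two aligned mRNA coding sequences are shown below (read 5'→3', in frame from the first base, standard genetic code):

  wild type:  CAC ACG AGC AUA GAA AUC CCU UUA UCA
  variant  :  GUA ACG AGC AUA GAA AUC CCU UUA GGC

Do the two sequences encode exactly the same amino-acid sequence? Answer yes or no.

no

Codon 1: CAC His / GUA Val — nonsynonymous.
Codon 2: ACG Thr / ACG Thr — identical.
Codon 3: AGC Ser / AGC Ser — identical.
Codon 4: AUA Ile / AUA Ile — identical.
Codon 5: GAA Glu / GAA Glu — identical.
Codon 6: AUC Ile / AUC Ile — identical.
Codon 7: CCU Pro / CCU Pro — identical.
Codon 8: UUA Leu / UUA Leu — identical.
Codon 9: UCA Ser / GGC Gly — nonsynonymous.
Nonsynonymous differences: 2 → different protein.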